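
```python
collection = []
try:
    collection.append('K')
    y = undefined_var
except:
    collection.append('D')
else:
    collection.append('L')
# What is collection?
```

Step-by-step execution trace:
1. try: `collection.append('K')` → collection = ['K'].
2. `y = undefined_var` raises NameError.
3. bare `except` matches → `collection.append('D')` → collection = ['K', 'D'].
4. `else` is skipped (an exception was raised).
Result: ['K', 'D']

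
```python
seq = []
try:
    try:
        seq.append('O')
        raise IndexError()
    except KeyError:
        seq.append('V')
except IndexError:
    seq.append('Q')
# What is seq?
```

Step-by-step execution trace:
1. Inner try: `seq.append('O')` → seq = ['O'].
2. `raise IndexError()` raises IndexError.
3. Inner `except KeyError` does not match IndexError; exception propagates to outer try.
4. Outer `except IndexError` matches → `seq.append('Q')` → seq = ['O', 'Q'].
Result: ['O', 'Q']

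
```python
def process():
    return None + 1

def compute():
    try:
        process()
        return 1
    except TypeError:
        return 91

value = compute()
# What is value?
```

Step-by-step execution trace:
1. `compute()` calls `process()`.
2. `process()` evaluates `None + 1`, which raises TypeError; it propagates to the caller.
3. `return 1` is not reached.
4. `except TypeError` in compute matches → returns 91.
5. value = 91.
Result: 91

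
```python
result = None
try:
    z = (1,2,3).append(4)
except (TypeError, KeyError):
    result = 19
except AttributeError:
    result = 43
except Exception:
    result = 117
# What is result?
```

Step-by-step execution trace:
1. `z = (1,2,3).append(4)` raises AttributeError.
2. `except (TypeError, KeyError)` does not match AttributeError; skipped.
3. `except AttributeError` matches (exact type match) → result = 43.
4. `except Exception` is not reached.
Result: 43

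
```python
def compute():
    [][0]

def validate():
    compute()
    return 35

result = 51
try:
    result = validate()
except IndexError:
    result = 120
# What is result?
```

Step-by-step execution trace:
1. result starts at 51.
2. try: `validate()` calls `compute()`.
3. `compute()` evaluates `[][0]`, which raises IndexError; it propagates through validate (uncaught).
4. `return 35` in validate is not reached; the assignment to result does not complete.
5. `except IndexError` matches → result = 120.
Result: 120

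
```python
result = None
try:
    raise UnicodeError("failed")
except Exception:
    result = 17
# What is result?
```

Step-by-step execution trace:
1. `raise UnicodeError(...)` raises UnicodeError.
2. `except Exception` matches (UnicodeError is a subclass of Exception) → result = 17.
Result: 17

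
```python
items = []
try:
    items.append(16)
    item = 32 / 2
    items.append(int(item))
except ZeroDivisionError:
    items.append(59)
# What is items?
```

Step-by-step execution trace:
1. try: `items.append(16)` → items = [16].
2. `item = 32 / 2` → item = 16.0. No exception raised.
3. `items.append(int(item))` → items = [16, 16].
4. `except ZeroDivisionError` is skipped (no exception was raised).
Result: [16, 16]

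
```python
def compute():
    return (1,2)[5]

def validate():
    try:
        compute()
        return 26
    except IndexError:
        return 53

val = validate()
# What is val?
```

Step-by-step execution trace:
1. `validate()` calls `compute()`.
2. `compute()` evaluates `(1,2)[5]`, which raises IndexError; it propagates to the caller.
3. `return 26` is not reached.
4. `except IndexError` in validate matches → returns 53.
5. val = 53.
Result: 53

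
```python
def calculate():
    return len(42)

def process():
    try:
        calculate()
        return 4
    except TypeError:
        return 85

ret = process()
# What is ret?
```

Step-by-step execution trace:
1. `process()` calls `calculate()`.
2. `calculate()` evaluates `len(42)`, which raises TypeError; it propagates to the caller.
3. `return 4` is not reached.
4. `except TypeError` in process matches → returns 85.
5. ret = 85.
Result: 85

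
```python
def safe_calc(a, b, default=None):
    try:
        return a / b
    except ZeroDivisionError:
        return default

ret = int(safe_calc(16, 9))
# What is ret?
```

Step-by-step execution trace:
1. `safe_calc(16, 9)` enters try: `return 16 / 9` → returns 1.7777777777777777. No exception raised.
2. `except ZeroDivisionError` is skipped.
3. `int(1.7777777777777777)` → 1 → ret = 1.
Result: 1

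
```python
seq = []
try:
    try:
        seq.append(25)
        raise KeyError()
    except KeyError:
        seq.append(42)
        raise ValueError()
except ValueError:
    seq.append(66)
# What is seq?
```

Step-by-step execution trace:
1. Inner try: `seq.append(25)` → seq = [25].
2. `raise KeyError()` raises KeyError.
3. Inner `except KeyError` matches → `seq.append(42)` → seq = [25, 42].
4. `raise ValueError()` raises ValueError; propagates to outer try.
5. Outer `except ValueError` matches → `seq.append(66)` → seq = [25, 42, 66].
Result: [25, 42, 66]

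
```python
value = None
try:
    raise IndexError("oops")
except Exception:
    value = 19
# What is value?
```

Step-by-step execution trace:
1. `raise IndexError(...)` raises IndexError.
2. `except Exception` matches (IndexError is a subclass of Exception) → value = 19.
Result: 19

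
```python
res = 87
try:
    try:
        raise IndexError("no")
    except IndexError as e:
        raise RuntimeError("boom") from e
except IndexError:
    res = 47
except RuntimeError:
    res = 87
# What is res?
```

Step-by-step execution trace:
1. Inner try raises IndexError; inner `except IndexError as e` catches it.
2. `raise RuntimeError(...) from e` raises RuntimeError (IndexError is attached as __cause__, but only RuntimeError is active).
3. Outer `except IndexError` does not match RuntimeError; skipped.
4. Outer `except RuntimeError` matches → res = 87.
Result: 87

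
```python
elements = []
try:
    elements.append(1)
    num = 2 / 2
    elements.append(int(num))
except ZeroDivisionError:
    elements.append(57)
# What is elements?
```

Step-by-step execution trace:
1. try: `elements.append(1)` → elements = [1].
2. `num = 2 / 2` → num = 1.0. No exception raised.
3. `elements.append(int(num))` → elements = [1, 1].
4. `except ZeroDivisionError` is skipped (no exception was raised).
Result: [1, 1]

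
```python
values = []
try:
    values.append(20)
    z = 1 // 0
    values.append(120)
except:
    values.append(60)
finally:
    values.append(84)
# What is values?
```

Step-by-step execution trace:
1. try: `values.append(20)` → values = [20].
2. `z = 1 // 0` raises ZeroDivisionError; `values.append(120)` is not reached.
3. bare `except` matches → `values.append(60)` → values = [20, 60].
4. finally always runs: `values.append(84)` → values = [20, 60, 84].
Result: [20, 60, 84]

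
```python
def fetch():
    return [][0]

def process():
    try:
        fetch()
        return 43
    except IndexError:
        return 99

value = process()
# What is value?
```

Step-by-step execution trace:
1. `process()` calls `fetch()`.
2. `fetch()` evaluates `[][0]`, which raises IndexError; it propagates to the caller.
3. `return 43` is not reached.
4. `except IndexError` in process matches → returns 99.
5. value = 99.
Result: 99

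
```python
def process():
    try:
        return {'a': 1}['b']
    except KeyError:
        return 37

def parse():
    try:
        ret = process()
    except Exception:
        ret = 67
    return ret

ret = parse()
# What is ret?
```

Step-by-step execution trace:
1. `parse()` calls `process()`.
2. In process: `{'a': 1}['b']` raises KeyError; `except KeyError` catches it → returns 37.
3. In parse: `ret = process()` → ret = 37. No exception reaches parse.
4. `except Exception` is skipped; parse returns 37.
5. ret = 37.
Result: 37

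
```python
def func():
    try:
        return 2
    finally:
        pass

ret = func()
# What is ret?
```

Step-by-step execution trace:
1. `func()` enters try: `return 2` sets pending return value 2.
2. Before returning, `finally: pass` runs (no effect).
3. func() returns 2 → ret = 2.
Result: 2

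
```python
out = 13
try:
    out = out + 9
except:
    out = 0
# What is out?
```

Step-by-step execution trace:
1. out starts at 13.
2. try: `out = out + 9` → out = 22. No exception raised.
3. `except` is skipped.
Result: 22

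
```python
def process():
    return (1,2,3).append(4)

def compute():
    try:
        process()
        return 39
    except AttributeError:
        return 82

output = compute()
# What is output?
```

Step-by-step execution trace:
1. `compute()` calls `process()`.
2. `process()` evaluates `(1,2,3).append(4)`, which raises AttributeError; it propagates to the caller.
3. `return 39` is not reached.
4. `except AttributeError` in compute matches → returns 82.
5. output = 82.
Result: 82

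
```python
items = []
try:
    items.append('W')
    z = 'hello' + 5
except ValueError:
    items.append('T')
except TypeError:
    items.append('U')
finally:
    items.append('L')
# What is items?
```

Step-by-step execution trace:
1. try: `items.append('W')` → items = ['W'].
2. `z = 'hello' + 5` raises TypeError.
3. `except ValueError` does not match TypeError; skipped.
4. `except TypeError` matches → `items.append('U')` → items = ['W', 'U'].
5. finally always runs: `items.append('L')` → items = ['W', 'U', 'L'].
Result: ['W', 'U', 'L']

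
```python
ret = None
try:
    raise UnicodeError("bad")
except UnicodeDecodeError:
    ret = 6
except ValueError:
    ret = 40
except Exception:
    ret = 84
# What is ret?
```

Step-by-step execution trace:
1. `raise UnicodeError(...)` raises UnicodeError.
2. `except UnicodeDecodeError` does not match (UnicodeError is not a subclass of UnicodeDecodeError); skipped.
3. `except ValueError` matches (UnicodeError is a subclass of ValueError) → ret = 40.
4. `except Exception` is not reached.
Result: 40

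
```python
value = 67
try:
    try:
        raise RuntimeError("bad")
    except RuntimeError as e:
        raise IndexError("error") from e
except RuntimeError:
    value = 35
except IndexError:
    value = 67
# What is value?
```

Step-by-step execution trace:
1. Inner try raises RuntimeError; inner `except RuntimeError as e` catches it.
2. `raise IndexError(...) from e` raises IndexError (RuntimeError is attached as __cause__, but only IndexError is active).
3. Outer `except RuntimeError` does not match IndexError; skipped.
4. Outer `except IndexError` matches → value = 67.
Result: 67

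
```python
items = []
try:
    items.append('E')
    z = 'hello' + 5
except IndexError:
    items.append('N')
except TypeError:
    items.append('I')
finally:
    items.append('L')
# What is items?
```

Step-by-step execution trace:
1. try: `items.append('E')` → items = ['E'].
2. `z = 'hello' + 5` raises TypeError.
3. `except IndexError` does not match TypeError; skipped.
4. `except TypeError` matches → `items.append('I')` → items = ['E', 'I'].
5. finally always runs: `items.append('L')` → items = ['E', 'I', 'L'].
Result: ['E', 'I', 'L']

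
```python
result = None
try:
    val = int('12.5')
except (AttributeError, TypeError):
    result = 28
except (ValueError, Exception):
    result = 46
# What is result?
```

Step-by-step execution trace:
1. `val = int('12.5')` raises ValueError.
2. `except (AttributeError, TypeError)` does not match ValueError; skipped.
3. `except (ValueError, Exception)` matches (ValueError is in the tuple) → result = 46.
Result: 46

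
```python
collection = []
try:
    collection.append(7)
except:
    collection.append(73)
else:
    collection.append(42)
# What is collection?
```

Step-by-step execution trace:
1. try: `collection.append(7)` → collection = [7]. No exception raised.
2. `except` is skipped.
3. `else` runs (try completed without exception): `collection.append(42)` → collection = [7, 42].
Result: [7, 42]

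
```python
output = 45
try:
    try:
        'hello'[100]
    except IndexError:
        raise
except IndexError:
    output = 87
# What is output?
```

Step-by-step execution trace:
1. Inner try: `'hello'[100]` raises IndexError.
2. Inner `except IndexError` matches; bare `raise` re-raises the same IndexError.
3. Outer `except IndexError` matches → output = 87.
Result: 87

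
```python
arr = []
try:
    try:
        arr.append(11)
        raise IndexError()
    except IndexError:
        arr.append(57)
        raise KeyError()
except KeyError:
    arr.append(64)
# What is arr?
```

Step-by-step execution trace:
1. Inner try: `arr.append(11)` → arr = [11].
2. `raise IndexError()` raises IndexError.
3. Inner `except IndexError` matches → `arr.append(57)` → arr = [11, 57].
4. `raise KeyError()` raises KeyError; propagates to outer try.
5. Outer `except KeyError` matches → `arr.append(64)` → arr = [11, 57, 64].
Result: [11, 57, 64]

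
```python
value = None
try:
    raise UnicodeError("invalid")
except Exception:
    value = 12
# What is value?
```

Step-by-step execution trace:
1. `raise UnicodeError(...)` raises UnicodeError.
2. `except Exception` matches (UnicodeError is a subclass of Exception) → value = 12.
Result: 12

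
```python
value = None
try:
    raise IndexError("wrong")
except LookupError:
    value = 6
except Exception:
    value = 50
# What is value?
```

Step-by-step execution trace:
1. `raise IndexError(...)` raises IndexError.
2. `except LookupError` matches (IndexError is a subclass of LookupError) → value = 6.
3. `except Exception` is not reached.
Result: 6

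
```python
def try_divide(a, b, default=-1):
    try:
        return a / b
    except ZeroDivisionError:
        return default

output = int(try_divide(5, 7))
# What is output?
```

Step-by-step execution trace:
1. `try_divide(5, 7)` enters try: `return 5 / 7` → returns 0.7142857142857143. No exception raised.
2. `except ZeroDivisionError` is skipped.
3. `int(0.7142857142857143)` → 0 → output = 0.
Result: 0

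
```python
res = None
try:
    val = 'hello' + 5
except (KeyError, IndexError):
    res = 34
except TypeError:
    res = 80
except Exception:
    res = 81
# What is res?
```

Step-by-step execution trace:
1. `val = 'hello' + 5` raises TypeError.
2. `except (KeyError, IndexError)` does not match TypeError; skipped.
3. `except TypeError` matches (exact type match) → res = 80.
4. `except Exception` is not reached.
Result: 80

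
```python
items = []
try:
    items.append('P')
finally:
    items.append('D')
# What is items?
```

Step-by-step execution trace:
1. try: `items.append('P')` → items = ['P'].
2. The try body completes without raising.
3. finally always runs: `items.append('D')` → items = ['P', 'D'].
Result: ['P', 'D']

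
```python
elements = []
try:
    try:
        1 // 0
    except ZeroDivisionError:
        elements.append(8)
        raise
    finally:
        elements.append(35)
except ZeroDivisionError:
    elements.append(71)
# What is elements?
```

Step-by-step execution trace:
1. Inner try: `1 // 0` raises ZeroDivisionError.
2. Inner `except ZeroDivisionError` matches → `elements.append(8)` → elements = [8].
3. bare `raise` re-raises ZeroDivisionError.
4. Inner `finally` runs during unwinding: `elements.append(35)` → elements = [8, 35].
5. Outer `except ZeroDivisionError` matches → `elements.append(71)` → elements = [8, 35, 71].
Result: [8, 35, 71]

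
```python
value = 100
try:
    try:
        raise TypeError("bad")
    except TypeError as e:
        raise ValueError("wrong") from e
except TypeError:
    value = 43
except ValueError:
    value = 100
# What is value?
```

Step-by-step execution trace:
1. Inner try raises TypeError; inner `except TypeError as e` catches it.
2. `raise ValueError(...) from e` raises ValueError (TypeError is attached as __cause__, but only ValueError is active).
3. Outer `except TypeError` does not match ValueError; skipped.
4. Outer `except ValueError` matches → value = 100.
Result: 100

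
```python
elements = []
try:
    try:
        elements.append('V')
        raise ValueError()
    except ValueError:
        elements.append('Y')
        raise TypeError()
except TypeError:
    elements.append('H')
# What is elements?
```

Step-by-step execution trace:
1. Inner try: `elements.append('V')` → elements = ['V'].
2. `raise ValueError()` raises ValueError.
3. Inner `except ValueError` matches → `elements.append('Y')` → elements = ['V', 'Y'].
4. `raise TypeError()` raises TypeError; propagates to outer try.
5. Outer `except TypeError` matches → `elements.append('H')` → elements = ['V', 'Y', 'H'].
Result: ['V', 'Y', 'H']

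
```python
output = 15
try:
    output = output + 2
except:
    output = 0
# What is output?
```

Step-by-step execution trace:
1. output starts at 15.
2. try: `output = output + 2` → output = 17. No exception raised.
3. `except` is skipped.
Result: 17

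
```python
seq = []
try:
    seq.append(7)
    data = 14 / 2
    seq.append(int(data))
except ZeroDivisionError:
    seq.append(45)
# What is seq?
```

Step-by-step execution trace:
1. try: `seq.append(7)` → seq = [7].
2. `data = 14 / 2` → data = 7.0. No exception raised.
3. `seq.append(int(data))` → seq = [7, 7].
4. `except ZeroDivisionError` is skipped (no exception was raised).
Result: [7, 7]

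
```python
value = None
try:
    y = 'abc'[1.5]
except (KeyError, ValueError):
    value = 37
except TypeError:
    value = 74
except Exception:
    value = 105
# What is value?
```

Step-by-step execution trace:
1. `y = 'abc'[1.5]` raises TypeError.
2. `except (KeyError, ValueError)` does not match TypeError; skipped.
3. `except TypeError` matches (exact type match) → value = 74.
4. `except Exception` is not reached.
Result: 74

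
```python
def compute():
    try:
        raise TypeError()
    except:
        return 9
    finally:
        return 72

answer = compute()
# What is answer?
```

Step-by-step execution trace:
1. `compute()` enters try: `raise TypeError()` raises TypeError.
2. bare `except` matches → `return 9` sets pending return value 9.
3. Before returning, `finally: return 72` runs and overrides the pending return.
4. compute() returns 72 → answer = 72.
Result: 72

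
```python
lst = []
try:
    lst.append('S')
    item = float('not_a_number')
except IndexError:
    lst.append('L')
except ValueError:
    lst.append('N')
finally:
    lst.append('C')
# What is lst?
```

Step-by-step execution trace:
1. try: `lst.append('S')` → lst = ['S'].
2. `item = float('not_a_number')` raises ValueError.
3. `except IndexError` does not match ValueError; skipped.
4. `except ValueError` matches → `lst.append('N')` → lst = ['S', 'N'].
5. finally always runs: `lst.append('C')` → lst = ['S', 'N', 'C'].
Result: ['S', 'N', 'C']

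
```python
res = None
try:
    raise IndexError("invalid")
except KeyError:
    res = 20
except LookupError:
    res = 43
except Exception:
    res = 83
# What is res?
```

Step-by-step execution trace:
1. `raise IndexError(...)` raises IndexError.
2. `except KeyError` does not match (IndexError is not a subclass of KeyError); skipped.
3. `except LookupError` matches (IndexError is a subclass of LookupError) → res = 43.
4. `except Exception` is not reached.
Result: 43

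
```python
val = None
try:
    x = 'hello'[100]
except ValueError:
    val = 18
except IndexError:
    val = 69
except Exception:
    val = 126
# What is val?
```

Step-by-step execution trace:
1. `x = 'hello'[100]` raises IndexError.
2. `except ValueError` does not match IndexError; skipped.
3. `except IndexError` matches → val = 69.
4. Remaining except clauses are skipped.
Result: 69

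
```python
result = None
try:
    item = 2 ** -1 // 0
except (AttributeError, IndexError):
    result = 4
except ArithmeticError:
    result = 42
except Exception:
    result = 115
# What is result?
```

Step-by-step execution trace:
1. `item = 2 ** -1 // 0` raises ZeroDivisionError.
2. `except (AttributeError, IndexError)` does not match ZeroDivisionError; skipped.
3. `except ArithmeticError` matches (ZeroDivisionError is a subclass of ArithmeticError) → result = 42.
4. `except Exception` is not reached.
Result: 42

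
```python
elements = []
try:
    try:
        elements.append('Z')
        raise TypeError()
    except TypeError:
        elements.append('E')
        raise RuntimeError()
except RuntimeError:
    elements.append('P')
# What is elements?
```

Step-by-step execution trace:
1. Inner try: `elements.append('Z')` → elements = ['Z'].
2. `raise TypeError()` raises TypeError.
3. Inner `except TypeError` matches → `elements.append('E')` → elements = ['Z', 'E'].
4. `raise RuntimeError()` raises RuntimeError; propagates to outer try.
5. Outer `except RuntimeError` matches → `elements.append('P')` → elements = ['Z', 'E', 'P'].
Result: ['Z', 'E', 'P']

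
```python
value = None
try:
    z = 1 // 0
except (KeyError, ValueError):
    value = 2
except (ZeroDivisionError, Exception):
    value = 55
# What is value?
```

Step-by-step execution trace:
1. `z = 1 // 0` raises ZeroDivisionError.
2. `except (KeyError, ValueError)` does not match ZeroDivisionError; skipped.
3. `except (ZeroDivisionError, Exception)` matches (ZeroDivisionError is in the tuple) → value = 55.
Result: 55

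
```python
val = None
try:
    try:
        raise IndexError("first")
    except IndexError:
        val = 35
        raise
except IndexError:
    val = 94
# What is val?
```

Step-by-step execution trace:
1. Inner try: `raise IndexError("first")` raises IndexError.
2. Inner `except IndexError` matches → val = 35.
3. bare `raise` re-raises the same IndexError.
4. Outer `except IndexError` matches → val = 94.
Result: 94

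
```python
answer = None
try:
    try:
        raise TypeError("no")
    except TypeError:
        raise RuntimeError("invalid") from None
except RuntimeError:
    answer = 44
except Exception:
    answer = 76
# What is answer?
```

Step-by-step execution trace:
1. Inner try raises TypeError; inner `except TypeError` catches it.
2. `raise RuntimeError(...) from None` raises RuntimeError (from None suppresses __context__, but the active exception is still RuntimeError).
3. Outer `except RuntimeError` matches → answer = 44.
4. `except Exception` is not reached.
Result: 44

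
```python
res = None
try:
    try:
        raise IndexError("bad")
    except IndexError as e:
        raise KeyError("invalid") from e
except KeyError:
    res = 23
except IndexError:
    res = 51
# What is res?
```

Step-by-step execution trace:
1. Inner try raises IndexError; inner `except IndexError as e` catches it.
2. `raise KeyError(...) from e` raises KeyError (IndexError is attached as __cause__, but only KeyError is active).
3. Outer `except KeyError` matches → res = 23.
4. `except IndexError` is not reached.
Result: 23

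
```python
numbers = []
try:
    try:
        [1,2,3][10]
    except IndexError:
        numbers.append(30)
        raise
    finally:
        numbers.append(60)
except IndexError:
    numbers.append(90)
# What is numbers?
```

Step-by-step execution trace:
1. Inner try: `[1,2,3][10]` raises IndexError.
2. Inner `except IndexError` matches → `numbers.append(30)` → numbers = [30].
3. bare `raise` re-raises IndexError.
4. Inner `finally` runs during unwinding: `numbers.append(60)` → numbers = [30, 60].
5. Outer `except IndexError` matches → `numbers.append(90)` → numbers = [30, 60, 90].
Result: [30, 60, 90]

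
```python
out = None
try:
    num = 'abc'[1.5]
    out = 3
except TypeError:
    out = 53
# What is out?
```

Step-by-step execution trace:
1. `num = 'abc'[1.5]` raises TypeError.
2. `out = 3` is not reached.
3. `except TypeError` matches → out = 53.
Result: 53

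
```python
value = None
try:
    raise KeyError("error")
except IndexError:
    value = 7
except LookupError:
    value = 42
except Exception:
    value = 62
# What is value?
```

Step-by-step execution trace:
1. `raise KeyError(...)` raises KeyError.
2. `except IndexError` does not match (KeyError is not a subclass of IndexError); skipped.
3. `except LookupError` matches (KeyError is a subclass of LookupError) → value = 42.
4. `except Exception` is not reached.
Result: 42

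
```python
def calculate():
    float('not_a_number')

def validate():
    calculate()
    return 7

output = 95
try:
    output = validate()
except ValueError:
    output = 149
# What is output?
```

Step-by-step execution trace:
1. output starts at 95.
2. try: `validate()` calls `calculate()`.
3. `calculate()` evaluates `float('not_a_number')`, which raises ValueError; it propagates through validate (uncaught).
4. `return 7` in validate is not reached; the assignment to output does not complete.
5. `except ValueError` matches → output = 149.
Result: 149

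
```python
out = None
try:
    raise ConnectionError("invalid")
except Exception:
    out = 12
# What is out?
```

Step-by-step execution trace:
1. `raise ConnectionError(...)` raises ConnectionError.
2. `except Exception` matches (ConnectionError is a subclass of Exception) → out = 12.
Result: 12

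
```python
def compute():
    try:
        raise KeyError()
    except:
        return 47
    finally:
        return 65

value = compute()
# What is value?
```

Step-by-step execution trace:
1. `compute()` enters try: `raise KeyError()` raises KeyError.
2. bare `except` matches → `return 47` sets pending return value 47.
3. Before returning, `finally: return 65` runs and overrides the pending return.
4. compute() returns 65 → value = 65.
Result: 65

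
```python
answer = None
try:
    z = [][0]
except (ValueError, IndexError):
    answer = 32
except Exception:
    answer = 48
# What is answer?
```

Step-by-step execution trace:
1. `z = [][0]` raises IndexError.
2. `except (ValueError, IndexError)` matches (IndexError is in the tuple) → answer = 32.
3. `except Exception` is not reached.
Result: 32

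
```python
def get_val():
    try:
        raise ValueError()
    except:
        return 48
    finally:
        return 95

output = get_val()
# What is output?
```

Step-by-step execution trace:
1. `get_val()` enters try: `raise ValueError()` raises ValueError.
2. bare `except` matches → `return 48` sets pending return value 48.
3. Before returning, `finally: return 95` runs and overrides the pending return.
4. get_val() returns 95 → output = 95.
Result: 95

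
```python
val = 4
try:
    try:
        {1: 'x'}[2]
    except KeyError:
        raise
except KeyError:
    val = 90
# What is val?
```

Step-by-step execution trace:
1. Inner try: `{1: 'x'}[2]` raises KeyError.
2. Inner `except KeyError` matches; bare `raise` re-raises the same KeyError.
3. Outer `except KeyError` matches → val = 90.
Result: 90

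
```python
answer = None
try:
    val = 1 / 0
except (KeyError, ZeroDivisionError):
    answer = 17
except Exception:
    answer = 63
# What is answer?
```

Step-by-step execution trace:
1. `val = 1 / 0` raises ZeroDivisionError.
2. `except (KeyError, ZeroDivisionError)` matches (ZeroDivisionError is in the tuple) → answer = 17.
3. `except Exception` is not reached.
Result: 17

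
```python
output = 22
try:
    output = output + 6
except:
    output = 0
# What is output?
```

Step-by-step execution trace:
1. output starts at 22.
2. try: `output = output + 6` → output = 28. No exception raised.
3. `except` is skipped.
Result: 28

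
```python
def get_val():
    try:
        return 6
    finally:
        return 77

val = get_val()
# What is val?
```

Step-by-step execution trace:
1. `get_val()` enters try: `return 6` sets pending return value 6.
2. Before returning, `finally: return 77` runs and overrides the pending return.
3. get_val() returns 77 → val = 77.
Result: 77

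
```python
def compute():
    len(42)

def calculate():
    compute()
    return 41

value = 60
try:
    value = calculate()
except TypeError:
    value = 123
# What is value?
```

Step-by-step execution trace:
1. value starts at 60.
2. try: `calculate()` calls `compute()`.
3. `compute()` evaluates `len(42)`, which raises TypeError; it propagates through calculate (uncaught).
4. `return 41` in calculate is not reached; the assignment to value does not complete.
5. `except TypeError` matches → value = 123.
Result: 123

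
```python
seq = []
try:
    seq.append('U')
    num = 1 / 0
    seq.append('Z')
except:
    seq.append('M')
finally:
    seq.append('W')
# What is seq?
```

Step-by-step execution trace:
1. try: `seq.append('U')` → seq = ['U'].
2. `num = 1 / 0` raises ZeroDivisionError; `seq.append('Z')` is not reached.
3. bare `except` matches → `seq.append('M')` → seq = ['U', 'M'].
4. finally always runs: `seq.append('W')` → seq = ['U', 'M', 'W'].
Result: ['U', 'M', 'W']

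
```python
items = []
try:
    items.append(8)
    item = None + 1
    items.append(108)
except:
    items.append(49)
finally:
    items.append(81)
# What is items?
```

Step-by-step execution trace:
1. try: `items.append(8)` → items = [8].
2. `item = None + 1` raises TypeError; `items.append(108)` is not reached.
3. bare `except` matches → `items.append(49)` → items = [8, 49].
4. finally always runs: `items.append(81)` → items = [8, 49, 81].
Result: [8, 49, 81]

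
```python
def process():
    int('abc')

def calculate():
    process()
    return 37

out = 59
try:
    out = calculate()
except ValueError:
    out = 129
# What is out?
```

Step-by-step execution trace:
1. out starts at 59.
2. try: `calculate()` calls `process()`.
3. `process()` evaluates `int('abc')`, which raises ValueError; it propagates through calculate (uncaught).
4. `return 37` in calculate is not reached; the assignment to out does not complete.
5. `except ValueError` matches → out = 129.
Result: 129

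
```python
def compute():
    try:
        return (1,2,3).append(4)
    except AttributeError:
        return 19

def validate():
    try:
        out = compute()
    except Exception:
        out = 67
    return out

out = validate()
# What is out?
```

Step-by-step execution trace:
1. `validate()` calls `compute()`.
2. In compute: `(1,2,3).append(4)` raises AttributeError; `except AttributeError` catches it → returns 19.
3. In validate: `out = compute()` → out = 19. No exception reaches validate.
4. `except Exception` is skipped; validate returns 19.
5. out = 19.
Result: 19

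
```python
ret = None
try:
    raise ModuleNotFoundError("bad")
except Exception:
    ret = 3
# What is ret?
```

Step-by-step execution trace:
1. `raise ModuleNotFoundError(...)` raises ModuleNotFoundError.
2. `except Exception` matches (ModuleNotFoundError is a subclass of Exception) → ret = 3.
Result: 3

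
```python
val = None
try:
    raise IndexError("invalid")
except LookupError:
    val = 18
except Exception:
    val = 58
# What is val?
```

Step-by-step execution trace:
1. `raise IndexError(...)` raises IndexError.
2. `except LookupError` matches (IndexError is a subclass of LookupError) → val = 18.
3. `except Exception` is not reached.
Result: 18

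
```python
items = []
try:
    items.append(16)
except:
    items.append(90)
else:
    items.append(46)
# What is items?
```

Step-by-step execution trace:
1. try: `items.append(16)` → items = [16]. No exception raised.
2. `except` is skipped.
3. `else` runs (try completed without exception): `items.append(46)` → items = [16, 46].
Result: [16, 46]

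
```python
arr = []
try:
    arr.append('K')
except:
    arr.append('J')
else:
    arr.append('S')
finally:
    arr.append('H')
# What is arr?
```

Step-by-step execution trace:
1. try: `arr.append('K')` → arr = ['K']. No exception raised.
2. `except` is skipped.
3. `else` runs: `arr.append('S')` → arr = ['K', 'S'].
4. `finally` always runs: `arr.append('H')` → arr = ['K', 'S', 'H'].
Result: ['K', 'S', 'H']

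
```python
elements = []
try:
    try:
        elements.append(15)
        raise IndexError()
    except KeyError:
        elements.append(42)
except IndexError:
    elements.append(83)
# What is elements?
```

Step-by-step execution trace:
1. Inner try: `elements.append(15)` → elements = [15].
2. `raise IndexError()` raises IndexError.
3. Inner `except KeyError` does not match IndexError; exception propagates to outer try.
4. Outer `except IndexError` matches → `elements.append(83)` → elements = [15, 83].
Result: [15, 83]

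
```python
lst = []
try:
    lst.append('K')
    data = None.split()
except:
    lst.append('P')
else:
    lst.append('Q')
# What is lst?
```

Step-by-step execution trace:
1. try: `lst.append('K')` → lst = ['K'].
2. `data = None.split()` raises AttributeError.
3. bare `except` matches → `lst.append('P')` → lst = ['K', 'P'].
4. `else` is skipped (an exception was raised).
Result: ['K', 'P']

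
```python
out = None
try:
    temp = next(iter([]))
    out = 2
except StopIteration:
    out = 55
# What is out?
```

Step-by-step execution trace:
1. `temp = next(iter([]))` raises StopIteration.
2. `out = 2` is not reached.
3. `except StopIteration` matches → out = 55.
Result: 55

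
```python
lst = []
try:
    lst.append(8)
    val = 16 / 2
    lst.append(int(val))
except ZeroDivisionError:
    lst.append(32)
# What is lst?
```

Step-by-step execution trace:
1. try: `lst.append(8)` → lst = [8].
2. `val = 16 / 2` → val = 8.0. No exception raised.
3. `lst.append(int(val))` → lst = [8, 8].
4. `except ZeroDivisionError` is skipped (no exception was raised).
Result: [8, 8]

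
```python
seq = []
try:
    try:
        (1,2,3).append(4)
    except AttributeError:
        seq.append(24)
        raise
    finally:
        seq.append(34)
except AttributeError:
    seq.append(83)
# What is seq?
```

Step-by-step execution trace:
1. Inner try: `(1,2,3).append(4)` raises AttributeError.
2. Inner `except AttributeError` matches → `seq.append(24)` → seq = [24].
3. bare `raise` re-raises AttributeError.
4. Inner `finally` runs during unwinding: `seq.append(34)` → seq = [24, 34].
5. Outer `except AttributeError` matches → `seq.append(83)` → seq = [24, 34, 83].
Result: [24, 34, 83]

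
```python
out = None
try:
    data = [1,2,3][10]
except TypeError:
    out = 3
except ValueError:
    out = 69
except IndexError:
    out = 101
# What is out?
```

Step-by-step execution trace:
1. `data = [1,2,3][10]` raises IndexError.
2. `except TypeError` does not match IndexError; skipped.
3. `except ValueError` does not match IndexError; skipped.
4. `except IndexError` matches → out = 101.
Result: 101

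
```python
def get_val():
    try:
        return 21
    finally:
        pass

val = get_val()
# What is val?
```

Step-by-step execution trace:
1. `get_val()` enters try: `return 21` sets pending return value 21.
2. Before returning, `finally: pass` runs (no effect).
3. get_val() returns 21 → val = 21.
Result: 21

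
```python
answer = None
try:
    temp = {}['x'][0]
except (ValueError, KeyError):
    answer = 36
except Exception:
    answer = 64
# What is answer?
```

Step-by-step execution trace:
1. `temp = {}['x'][0]` raises KeyError.
2. `except (ValueError, KeyError)` matches (KeyError is in the tuple) → answer = 36.
3. `except Exception` is not reached.
Result: 36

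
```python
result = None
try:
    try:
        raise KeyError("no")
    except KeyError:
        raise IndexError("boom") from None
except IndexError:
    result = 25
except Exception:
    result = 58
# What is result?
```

Step-by-step execution trace:
1. Inner try raises KeyError; inner `except KeyError` catches it.
2. `raise IndexError(...) from None` raises IndexError (from None suppresses __context__, but the active exception is still IndexError).
3. Outer `except IndexError` matches → result = 25.
4. `except Exception` is not reached.
Result: 25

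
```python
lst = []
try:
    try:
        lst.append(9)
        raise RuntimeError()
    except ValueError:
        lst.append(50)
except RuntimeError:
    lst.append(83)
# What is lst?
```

Step-by-step execution trace:
1. Inner try: `lst.append(9)` → lst = [9].
2. `raise RuntimeError()` raises RuntimeError.
3. Inner `except ValueError` does not match RuntimeError; exception propagates to outer try.
4. Outer `except RuntimeError` matches → `lst.append(83)` → lst = [9, 83].
Result: [9, 83]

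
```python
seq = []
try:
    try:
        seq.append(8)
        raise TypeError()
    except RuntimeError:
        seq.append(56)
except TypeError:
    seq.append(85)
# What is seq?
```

Step-by-step execution trace:
1. Inner try: `seq.append(8)` → seq = [8].
2. `raise TypeError()` raises TypeError.
3. Inner `except RuntimeError` does not match TypeError; exception propagates to outer try.
4. Outer `except TypeError` matches → `seq.append(85)` → seq = [8, 85].
Result: [8, 85]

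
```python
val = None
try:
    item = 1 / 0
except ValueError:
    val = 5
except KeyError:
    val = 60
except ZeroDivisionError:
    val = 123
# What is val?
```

Step-by-step execution trace:
1. `item = 1 / 0` raises ZeroDivisionError.
2. `except ValueError` does not match ZeroDivisionError; skipped.
3. `except KeyError` does not match ZeroDivisionError; skipped.
4. `except ZeroDivisionError` matches → val = 123.
Result: 123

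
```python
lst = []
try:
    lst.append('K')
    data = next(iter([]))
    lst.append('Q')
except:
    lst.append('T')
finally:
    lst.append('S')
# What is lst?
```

Step-by-step execution trace:
1. try: `lst.append('K')` → lst = ['K'].
2. `data = next(iter([]))` raises StopIteration; `lst.append('Q')` is not reached.
3. bare `except` matches → `lst.append('T')` → lst = ['K', 'T'].
4. finally always runs: `lst.append('S')` → lst = ['K', 'T', 'S'].
Result: ['K', 'T', 'S']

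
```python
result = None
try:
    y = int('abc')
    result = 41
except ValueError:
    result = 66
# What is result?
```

Step-by-step execution trace:
1. `y = int('abc')` raises ValueError.
2. `result = 41` is not reached.
3. `except ValueError` matches → result = 66.
Result: 66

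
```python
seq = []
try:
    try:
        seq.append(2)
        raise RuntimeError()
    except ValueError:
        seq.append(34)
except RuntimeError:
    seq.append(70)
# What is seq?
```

Step-by-step execution trace:
1. Inner try: `seq.append(2)` → seq = [2].
2. `raise RuntimeError()` raises RuntimeError.
3. Inner `except ValueError` does not match RuntimeError; exception propagates to outer try.
4. Outer `except RuntimeError` matches → `seq.append(70)` → seq = [2, 70].
Result: [2, 70]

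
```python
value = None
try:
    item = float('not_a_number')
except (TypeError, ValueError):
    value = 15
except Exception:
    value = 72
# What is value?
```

Step-by-step execution trace:
1. `item = float('not_a_number')` raises ValueError.
2. `except (TypeError, ValueError)` matches (ValueError is in the tuple) → value = 15.
3. `except Exception` is not reached.
Result: 15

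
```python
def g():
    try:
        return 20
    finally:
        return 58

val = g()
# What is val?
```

Step-by-step execution trace:
1. `g()` enters try: `return 20` sets pending return value 20.
2. Before returning, `finally: return 58` runs and overrides the pending return.
3. g() returns 58 → val = 58.
Result: 58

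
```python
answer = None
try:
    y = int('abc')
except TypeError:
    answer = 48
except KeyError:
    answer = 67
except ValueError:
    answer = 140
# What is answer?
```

Step-by-step execution trace:
1. `y = int('abc')` raises ValueError.
2. `except TypeError` does not match ValueError; skipped.
3. `except KeyError` does not match ValueError; skipped.
4. `except ValueError` matches → answer = 140.
Result: 140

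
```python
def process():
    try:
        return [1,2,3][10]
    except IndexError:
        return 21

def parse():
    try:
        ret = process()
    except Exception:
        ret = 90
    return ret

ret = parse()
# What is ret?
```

Step-by-step execution trace:
1. `parse()` calls `process()`.
2. In process: `[1,2,3][10]` raises IndexError; `except IndexError` catches it → returns 21.
3. In parse: `ret = process()` → ret = 21. No exception reaches parse.
4. `except Exception` is skipped; parse returns 21.
5. ret = 21.
Result: 21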